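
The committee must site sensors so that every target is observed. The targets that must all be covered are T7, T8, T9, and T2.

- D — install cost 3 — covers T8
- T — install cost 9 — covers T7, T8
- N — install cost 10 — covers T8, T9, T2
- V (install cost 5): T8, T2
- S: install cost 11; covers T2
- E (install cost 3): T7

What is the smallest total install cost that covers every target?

13

The greedy cost-per-new-target heuristic would pick V, E, and N for 18, but a cheaper cover exists.
Choose N and E: together they cover T7, T8, T9, T2 — every target.
Total install cost: 10 + 3 = 13.
No cover costs less than 13.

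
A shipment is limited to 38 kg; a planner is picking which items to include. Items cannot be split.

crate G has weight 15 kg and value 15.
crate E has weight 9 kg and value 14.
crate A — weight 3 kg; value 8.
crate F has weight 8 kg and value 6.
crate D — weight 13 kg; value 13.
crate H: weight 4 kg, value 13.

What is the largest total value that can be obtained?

Treat it as a binary knapsack problem.
crate E + crate A + crate F + crate D + crate H: weight 9 + 3 + 8 + 13 + 4 = 37 ≤ 38, value 14 + 8 + 6 + 13 + 13 = 54.
crate G + crate E + crate A + crate H: weight 15 + 9 + 3 + 4 = 31 ≤ 38, value 15 + 14 + 8 + 13 = 50.
crate G + crate A + crate D + crate H: weight 15 + 3 + 13 + 4 = 35 ≤ 38, value 15 + 8 + 13 + 13 = 49.
Best is crate E, crate A, crate F, crate D, and crate H with total value 54.

54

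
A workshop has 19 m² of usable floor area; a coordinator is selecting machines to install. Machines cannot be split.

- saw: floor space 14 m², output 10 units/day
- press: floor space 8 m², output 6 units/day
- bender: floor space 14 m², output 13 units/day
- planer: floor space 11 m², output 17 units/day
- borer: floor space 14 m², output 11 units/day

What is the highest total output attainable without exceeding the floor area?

Allowing fractional choices, the relaxed optimum would be about 24.4, but machines are indivisible.
press + planer: floor space 8 + 11 = 19 ≤ 19, output 6 + 17 = 23.
planer: floor space 11 ≤ 19, output 17.
Best is press and planer with total output 23.

23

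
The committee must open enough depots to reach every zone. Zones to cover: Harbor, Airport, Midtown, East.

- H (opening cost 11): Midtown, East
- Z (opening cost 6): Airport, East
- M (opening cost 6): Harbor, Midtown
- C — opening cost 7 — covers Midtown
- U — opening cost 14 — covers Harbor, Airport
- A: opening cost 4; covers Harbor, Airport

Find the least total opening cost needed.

The greedy cost-per-new-zone heuristic would pick A and H for 15, but a cheaper cover exists.
Choose Z and M: together they cover Harbor, Airport, Midtown, East — every zone.
Total opening cost: 6 + 6 = 12.
No cover costs less than 12.

12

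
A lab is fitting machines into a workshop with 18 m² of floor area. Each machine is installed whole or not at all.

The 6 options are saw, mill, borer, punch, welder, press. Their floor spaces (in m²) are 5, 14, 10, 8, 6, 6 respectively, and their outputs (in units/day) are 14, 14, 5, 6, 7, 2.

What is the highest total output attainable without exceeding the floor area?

Treat it as a binary knapsack problem.
Take saw, welder, and press: floor space 5 + 6 + 6 = 17 ≤ 18, output 14 + 7 + 2 = 23.
No other feasible combination does better.

23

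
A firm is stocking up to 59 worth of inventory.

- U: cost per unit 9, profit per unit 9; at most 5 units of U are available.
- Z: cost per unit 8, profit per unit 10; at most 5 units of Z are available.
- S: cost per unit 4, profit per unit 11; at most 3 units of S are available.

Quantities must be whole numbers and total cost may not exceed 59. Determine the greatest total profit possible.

5×Z and 3×S: cost 52 ≤ 59, profit 5·10 + 3·11 = 83.
1×U, 4×Z, and 3×S: cost 53 ≤ 59, profit 1·9 + 4·10 + 3·11 = 82.
Best is 83.

83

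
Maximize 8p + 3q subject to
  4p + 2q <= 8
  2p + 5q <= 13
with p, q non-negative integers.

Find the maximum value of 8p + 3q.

16

(p,q)=(2,0): 4·2+2·0=8≤8, 2·2+5·0=4≤13, objective 16.
(p,q)=(1,1): 4·1+2·1=6≤8, 2·1+5·1=7≤13, objective 11.
(p,q)=(1,0): 4·1+2·0=4≤8, 2·1+5·0=2≤13, objective 8.
No feasible integer point exceeds 16.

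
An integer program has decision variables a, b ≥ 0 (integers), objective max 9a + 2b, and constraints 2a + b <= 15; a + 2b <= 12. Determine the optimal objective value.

(a,b)=(7,1) is feasible, giving 65.
(a,b)=(7,0) is feasible, giving 63.
(a,b)=(6,2) is feasible, giving 58.
(a,b)=(6,1) is feasible, giving 56.
No feasible integer point exceeds 65.

65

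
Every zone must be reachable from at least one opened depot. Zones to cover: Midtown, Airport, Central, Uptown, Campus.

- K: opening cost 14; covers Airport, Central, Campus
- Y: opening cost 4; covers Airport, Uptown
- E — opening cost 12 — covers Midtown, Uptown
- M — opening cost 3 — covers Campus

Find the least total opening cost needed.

This is an integer covering problem.
The greedy cost-per-new-zone heuristic would pick Y, M, E, and K for 33, but a cheaper cover exists.
Choose K and E: together they cover Midtown, Airport, Central, Uptown, Campus — every zone.
Total opening cost: 14 + 12 = 26.
No cover costs less than 26.

26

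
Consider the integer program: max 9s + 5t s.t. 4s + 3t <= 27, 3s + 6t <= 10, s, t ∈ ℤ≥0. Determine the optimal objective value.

27

Relaxing integrality, the LP optimum is 30.00 at (s,t) = (3.33, 0), which is not an integer point.
(s,t)=(3,0): 4·3+3·0=12≤27, 3·3+6·0=9≤10, objective 27.
(s,t)=(2,0): 4·2+3·0=8≤27, 3·2+6·0=6≤10, objective 18.
Maximum is 27 at (s,t)=(3,0).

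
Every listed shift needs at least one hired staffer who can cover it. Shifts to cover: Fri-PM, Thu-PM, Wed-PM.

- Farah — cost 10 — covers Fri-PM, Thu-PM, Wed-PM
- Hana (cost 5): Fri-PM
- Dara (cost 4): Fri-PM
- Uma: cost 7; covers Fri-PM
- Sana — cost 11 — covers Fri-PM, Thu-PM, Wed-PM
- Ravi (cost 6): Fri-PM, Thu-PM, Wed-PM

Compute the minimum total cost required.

6

Ravi alone covers Fri-PM, Thu-PM, Wed-PM — every shift.
Total cost: 6.
No cover costs less than 6.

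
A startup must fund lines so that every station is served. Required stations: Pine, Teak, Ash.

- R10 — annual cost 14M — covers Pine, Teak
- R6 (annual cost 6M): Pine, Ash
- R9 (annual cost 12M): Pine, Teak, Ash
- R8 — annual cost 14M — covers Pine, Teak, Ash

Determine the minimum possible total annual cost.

12

The greedy cost-per-new-station heuristic would pick R6 and R9 for 18, but a cheaper cover exists.
R9 alone covers Pine, Teak, Ash — every station.
Total annual cost: 12.
No cover costs less than 12.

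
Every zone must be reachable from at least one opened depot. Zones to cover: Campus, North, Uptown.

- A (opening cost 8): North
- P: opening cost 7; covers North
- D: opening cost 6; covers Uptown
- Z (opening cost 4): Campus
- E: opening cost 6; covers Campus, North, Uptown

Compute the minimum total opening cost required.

E alone covers Campus, North, Uptown — every zone.
Total opening cost: 6.
No cover costs less than 6.

6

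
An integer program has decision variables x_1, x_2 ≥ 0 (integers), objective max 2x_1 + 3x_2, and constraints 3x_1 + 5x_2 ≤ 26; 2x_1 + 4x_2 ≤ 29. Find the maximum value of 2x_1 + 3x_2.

17

The continuous relaxation peaks at (8.67, 0) with value 17.33; rounding to a feasible lattice point costs some objective.
(x_1,x_2)=(7,1): 3·7+5·1=26≤26, 2·7+4·1=18≤29, objective 17.
(x_1,x_2)=(8,0): 3·8+5·0=24≤26, 2·8+4·0=16≤29, objective 16.
Maximum is 17 at (x_1,x_2)=(7,1).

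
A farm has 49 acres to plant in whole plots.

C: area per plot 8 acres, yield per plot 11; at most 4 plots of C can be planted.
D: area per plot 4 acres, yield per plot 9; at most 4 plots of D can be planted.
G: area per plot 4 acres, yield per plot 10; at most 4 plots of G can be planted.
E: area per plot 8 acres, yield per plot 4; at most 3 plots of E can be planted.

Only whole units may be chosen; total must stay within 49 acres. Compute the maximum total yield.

1×C, 4×D, 4×G, and 1×E: area 48 ≤ 49, yield 1·11 + 4·9 + 4·10 + 1·4 = 91.
2×C, 4×D, and 4×G: area 48 ≤ 49, yield 2·11 + 4·9 + 4·10 = 98.
Best is 98.

98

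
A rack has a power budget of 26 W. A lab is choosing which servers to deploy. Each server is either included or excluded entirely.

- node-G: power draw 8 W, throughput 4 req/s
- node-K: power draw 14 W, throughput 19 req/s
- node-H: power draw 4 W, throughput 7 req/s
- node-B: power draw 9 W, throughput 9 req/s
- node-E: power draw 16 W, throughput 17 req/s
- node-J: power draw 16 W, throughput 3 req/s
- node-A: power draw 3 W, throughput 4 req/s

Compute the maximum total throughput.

Allowing fractional choices, the relaxed optimum would be about 35.3, but servers are indivisible.
node-K + node-H + node-A: power draw 14 + 4 + 3 = 21 ≤ 26, throughput 19 + 7 + 4 = 30.
node-G + node-K + node-H: power draw 8 + 14 + 4 = 26 ≤ 26, throughput 4 + 19 + 7 = 30.
node-K + node-B + node-A: power draw 14 + 9 + 3 = 26 ≤ 26, throughput 19 + 9 + 4 = 32.
Best is node-K, node-B, and node-A with total throughput 32.

32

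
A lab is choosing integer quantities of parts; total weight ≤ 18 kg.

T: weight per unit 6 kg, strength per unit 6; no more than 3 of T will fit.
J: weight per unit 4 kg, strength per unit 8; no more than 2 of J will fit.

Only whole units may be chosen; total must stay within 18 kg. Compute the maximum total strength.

22

This is a bounded integer knapsack.
J has the best ratio (8/4); taking only J gives at most 2×8 = 16 (stopped by the supply cap of 2).
Mixing does better — 1×T and 2×J: weight 14 ≤ 18, strength 1·6 + 2·8 = 22.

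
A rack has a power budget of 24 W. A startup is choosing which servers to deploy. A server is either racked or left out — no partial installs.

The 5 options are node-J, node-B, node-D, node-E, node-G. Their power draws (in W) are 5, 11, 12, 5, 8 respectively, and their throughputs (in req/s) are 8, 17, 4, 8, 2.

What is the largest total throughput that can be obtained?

This is an integer program with binary decision variables.
Allowing fractional choices, the relaxed optimum would be about 34.0, but servers are indivisible.
node-J + node-B + node-G: power draw 5 + 11 + 8 = 24 ≤ 24, throughput 8 + 17 + 2 = 27.
node-B + node-E + node-G: power draw 11 + 5 + 8 = 24 ≤ 24, throughput 17 + 8 + 2 = 27.
node-J + node-B + node-E: power draw 5 + 11 + 5 = 21 ≤ 24, throughput 8 + 17 + 8 = 33.
Best is node-J, node-B, and node-E with total throughput 33.

33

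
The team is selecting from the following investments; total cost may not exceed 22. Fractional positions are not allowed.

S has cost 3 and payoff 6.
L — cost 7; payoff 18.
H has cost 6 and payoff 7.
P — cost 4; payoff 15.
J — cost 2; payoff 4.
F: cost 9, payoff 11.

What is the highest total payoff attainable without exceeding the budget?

50

Treat it as a binary knapsack problem.
Allowing fractional choices, the relaxed optimum would be about 50.3, but investments are indivisible.
S + L + H + P: cost 3 + 7 + 6 + 4 = 20 ≤ 22, payoff 6 + 18 + 7 + 15 = 46.
S + L + H + P + J: cost 3 + 7 + 6 + 4 + 2 = 22 ≤ 22, payoff 6 + 18 + 7 + 15 + 4 = 50.
L + P + J + F: cost 7 + 4 + 2 + 9 = 22 ≤ 22, payoff 18 + 15 + 4 + 11 = 48.
Best is S, L, H, P, and J with total payoff 50.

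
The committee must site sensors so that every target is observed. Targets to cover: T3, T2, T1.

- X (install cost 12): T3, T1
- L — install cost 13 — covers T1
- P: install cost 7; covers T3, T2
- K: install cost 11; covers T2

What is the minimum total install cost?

19

Choose X and P: together they cover T3, T2, T1 — every target.
Total install cost: 12 + 7 = 19.
No cover costs less than 19.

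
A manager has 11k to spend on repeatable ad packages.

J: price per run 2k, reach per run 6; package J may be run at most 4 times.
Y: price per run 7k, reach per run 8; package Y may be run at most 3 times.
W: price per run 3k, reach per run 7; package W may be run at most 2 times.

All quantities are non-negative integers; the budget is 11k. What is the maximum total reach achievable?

31

Take 4×J and 1×W: price 11 ≤ 11, reach 4·6 + 1·7 = 31.
J has the best ratio (6/2) and is taken to its limit of 4; remaining capacity is filled optimally with the others.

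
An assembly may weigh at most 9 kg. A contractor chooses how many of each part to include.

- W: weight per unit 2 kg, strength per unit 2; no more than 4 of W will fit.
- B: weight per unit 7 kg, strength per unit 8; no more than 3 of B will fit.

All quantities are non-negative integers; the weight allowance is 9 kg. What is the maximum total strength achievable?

B has the best ratio (8/7); taking only B gives at most 1×8 = 8 (stopped by the weight limit).
Mixing does better — 1×W and 1×B: weight 9 ≤ 9, strength 1·2 + 1·8 = 10.

10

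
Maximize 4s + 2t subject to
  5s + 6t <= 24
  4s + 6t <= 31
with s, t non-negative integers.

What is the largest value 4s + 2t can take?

16

(s,t)=(4,0): 5·4+6·0=20≤24, 4·4+6·0=16≤31, objective 16.
(s,t)=(3,1): 5·3+6·1=21≤24, 4·3+6·1=18≤31, objective 14.
(s,t)=(3,0): 5·3+6·0=15≤24, 4·3+6·0=12≤31, objective 12.
The best lattice point is (4,0), giving 16.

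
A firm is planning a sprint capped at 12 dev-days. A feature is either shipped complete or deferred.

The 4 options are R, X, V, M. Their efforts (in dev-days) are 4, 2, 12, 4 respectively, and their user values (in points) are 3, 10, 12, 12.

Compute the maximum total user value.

25

X + M: effort 2 + 4 = 6 ≤ 12, user value 10 + 12 = 22.
R + M: effort 4 + 4 = 8 ≤ 12, user value 3 + 12 = 15.
R + X + M: effort 4 + 2 + 4 = 10 ≤ 12, user value 3 + 10 + 12 = 25.
Best is R, X, and M with total user value 25.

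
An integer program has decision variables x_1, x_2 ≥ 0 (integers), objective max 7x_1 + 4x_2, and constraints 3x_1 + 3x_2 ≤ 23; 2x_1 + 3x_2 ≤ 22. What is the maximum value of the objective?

49

(x_1,x_2)=(7,0): 3·7+3·0=21≤23, 2·7+3·0=14≤22, objective 49.
(x_1,x_2)=(6,1): 3·6+3·1=21≤23, 2·6+3·1=15≤22, objective 46.
(x_1,x_2)=(6,0): 3·6+3·0=18≤23, 2·6+3·0=12≤22, objective 42.
Maximum is 49 at (x_1,x_2)=(7,0).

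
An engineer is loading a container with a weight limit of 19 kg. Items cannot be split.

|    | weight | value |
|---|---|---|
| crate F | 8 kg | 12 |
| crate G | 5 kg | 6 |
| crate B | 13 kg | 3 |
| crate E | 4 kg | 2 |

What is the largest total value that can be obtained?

20

Allowing fractional choices, the relaxed optimum would be about 20.5, but items are indivisible.
crate F + crate E: weight 8 + 4 = 12 ≤ 19, value 12 + 2 = 14.
crate F + crate G + crate E: weight 8 + 5 + 4 = 17 ≤ 19, value 12 + 6 + 2 = 20.
crate F + crate G: weight 8 + 5 = 13 ≤ 19, value 12 + 6 = 18.
Best is crate F, crate G, and crate E with total value 20.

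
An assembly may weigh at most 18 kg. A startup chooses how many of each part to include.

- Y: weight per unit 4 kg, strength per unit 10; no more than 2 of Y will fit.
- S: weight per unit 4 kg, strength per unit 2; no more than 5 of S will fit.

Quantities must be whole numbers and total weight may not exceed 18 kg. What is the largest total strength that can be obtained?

2×Y and 1×S: weight 12 ≤ 18, strength 2·10 + 1·2 = 22.
2×Y and 2×S: weight 16 ≤ 18, strength 2·10 + 2·2 = 24.
Best is 24.

24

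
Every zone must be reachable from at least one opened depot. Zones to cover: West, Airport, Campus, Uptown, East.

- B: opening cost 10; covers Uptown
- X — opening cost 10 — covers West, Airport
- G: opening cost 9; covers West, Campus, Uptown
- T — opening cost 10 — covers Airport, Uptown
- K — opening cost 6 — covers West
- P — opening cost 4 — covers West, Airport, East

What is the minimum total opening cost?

13

Choose G and P: together they cover West, Airport, Campus, Uptown, East — every zone.
Total opening cost: 9 + 4 = 13.
No cover costs less than 13.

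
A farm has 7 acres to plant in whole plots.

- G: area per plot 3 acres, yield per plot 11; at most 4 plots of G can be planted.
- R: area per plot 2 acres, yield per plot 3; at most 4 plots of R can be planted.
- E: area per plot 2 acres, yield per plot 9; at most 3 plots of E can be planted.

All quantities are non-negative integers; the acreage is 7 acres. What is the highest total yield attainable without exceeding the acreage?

1×G and 2×E: area 7 ≤ 7, yield 1·11 + 2·9 = 29.
3×E: area 6 ≤ 7, yield 3·9 = 27.
Best is 29.

29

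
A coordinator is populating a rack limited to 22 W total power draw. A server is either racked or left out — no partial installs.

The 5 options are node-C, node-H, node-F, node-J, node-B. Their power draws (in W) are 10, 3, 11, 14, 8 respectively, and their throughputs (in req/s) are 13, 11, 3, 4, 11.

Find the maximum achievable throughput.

35

Allowing fractional choices, the relaxed optimum would be about 35.3, but servers are indivisible.
node-H + node-F + node-B: power draw 3 + 11 + 8 = 22 ≤ 22, throughput 11 + 3 + 11 = 25.
node-C + node-H + node-B: power draw 10 + 3 + 8 = 21 ≤ 22, throughput 13 + 11 + 11 = 35.
node-C + node-H: power draw 10 + 3 = 13 ≤ 22, throughput 13 + 11 = 24.
Best is node-C, node-H, and node-B with total throughput 35.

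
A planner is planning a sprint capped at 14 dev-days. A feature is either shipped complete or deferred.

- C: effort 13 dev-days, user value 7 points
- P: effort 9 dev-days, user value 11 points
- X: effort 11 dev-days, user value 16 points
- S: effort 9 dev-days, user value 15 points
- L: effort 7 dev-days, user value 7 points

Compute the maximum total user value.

16

Allowing fractional choices, the relaxed optimum would be about 22.3, but features are indivisible.
X: effort 11 ≤ 14, user value 16.
S: effort 9 ≤ 14, user value 15.
P: effort 9 ≤ 14, user value 11.
Best is X with total user value 16.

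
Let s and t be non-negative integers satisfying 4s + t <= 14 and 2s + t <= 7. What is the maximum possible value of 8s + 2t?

26

(s,t)=(3,1): 4·3+1·1=13≤14, 2·3+1·1=7≤7, objective 26.
(s,t)=(3,0): 4·3+1·0=12≤14, 2·3+1·0=6≤7, objective 24.
(s,t)=(2,2): 4·2+1·2=10≤14, 2·2+1·2=6≤7, objective 20.
(s,t)=(2,1): 4·2+1·1=9≤14, 2·2+1·1=5≤7, objective 18.
The best lattice point is (3,1), giving 26.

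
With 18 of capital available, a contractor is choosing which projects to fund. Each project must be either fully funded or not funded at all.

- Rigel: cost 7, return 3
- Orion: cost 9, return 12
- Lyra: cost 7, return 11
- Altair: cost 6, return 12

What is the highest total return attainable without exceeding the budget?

24

This is a 0-1 knapsack instance.
Orion + Altair: cost 9 + 6 = 15 ≤ 18, return 12 + 12 = 24.
Lyra + Altair: cost 7 + 6 = 13 ≤ 18, return 11 + 12 = 23.
Orion + Lyra: cost 9 + 7 = 16 ≤ 18, return 12 + 11 = 23.
Best is Orion and Altair with total return 24.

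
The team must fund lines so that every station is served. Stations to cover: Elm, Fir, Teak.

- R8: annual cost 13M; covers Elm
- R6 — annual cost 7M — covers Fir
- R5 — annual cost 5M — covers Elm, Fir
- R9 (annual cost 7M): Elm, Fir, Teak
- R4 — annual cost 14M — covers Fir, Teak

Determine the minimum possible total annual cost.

This is an integer covering problem.
R9 alone covers Elm, Fir, Teak — every station.
Total annual cost: 7.
No cover costs less than 7.

7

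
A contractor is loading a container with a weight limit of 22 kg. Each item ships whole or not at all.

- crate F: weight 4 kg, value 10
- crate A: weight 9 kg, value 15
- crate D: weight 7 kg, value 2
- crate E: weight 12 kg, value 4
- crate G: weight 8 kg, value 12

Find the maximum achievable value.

37

This is an integer program with binary decision variables.
crate F + crate A + crate G: weight 4 + 9 + 8 = 21 ≤ 22, value 10 + 15 + 12 = 37.
crate A + crate G: weight 9 + 8 = 17 ≤ 22, value 15 + 12 = 27.
Best is crate F, crate A, and crate G with total value 37.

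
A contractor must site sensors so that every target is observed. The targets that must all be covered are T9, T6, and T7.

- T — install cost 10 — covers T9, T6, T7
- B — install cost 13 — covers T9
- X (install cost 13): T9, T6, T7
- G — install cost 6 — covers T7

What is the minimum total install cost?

T alone covers T9, T6, T7 — every target.
Total install cost: 10.
No cover costs less than 10.

10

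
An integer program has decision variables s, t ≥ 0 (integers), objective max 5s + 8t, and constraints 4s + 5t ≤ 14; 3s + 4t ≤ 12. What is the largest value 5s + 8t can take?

21

(s,t)=(1,2): 4·1+5·2=14≤14, 3·1+4·2=11≤12, objective 21.
(s,t)=(2,1): 4·2+5·1=13≤14, 3·2+4·1=10≤12, objective 18.
(s,t)=(0,2): 4·0+5·2=10≤14, 3·0+4·2=8≤12, objective 16.
The best lattice point is (1,2), giving 21.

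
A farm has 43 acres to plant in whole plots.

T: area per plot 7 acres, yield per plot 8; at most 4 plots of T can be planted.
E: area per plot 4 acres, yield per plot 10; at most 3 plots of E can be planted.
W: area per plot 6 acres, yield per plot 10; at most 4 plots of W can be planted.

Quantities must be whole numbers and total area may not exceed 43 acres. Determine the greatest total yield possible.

78

1×T, 3×E, and 4×W: area 43 ≤ 43, yield 1·8 + 3·10 + 4·10 = 78.
3×E and 4×W: area 36 ≤ 43, yield 3·10 + 4·10 = 70.
Best is 78.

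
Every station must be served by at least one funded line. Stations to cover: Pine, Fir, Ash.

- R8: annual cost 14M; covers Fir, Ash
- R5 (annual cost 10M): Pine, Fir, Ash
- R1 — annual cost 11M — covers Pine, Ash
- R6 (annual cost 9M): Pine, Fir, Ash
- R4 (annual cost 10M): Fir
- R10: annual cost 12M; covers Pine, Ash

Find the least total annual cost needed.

9

R6 alone covers Pine, Fir, Ash — every station.
Total annual cost: 9.
No cover costs less than 9.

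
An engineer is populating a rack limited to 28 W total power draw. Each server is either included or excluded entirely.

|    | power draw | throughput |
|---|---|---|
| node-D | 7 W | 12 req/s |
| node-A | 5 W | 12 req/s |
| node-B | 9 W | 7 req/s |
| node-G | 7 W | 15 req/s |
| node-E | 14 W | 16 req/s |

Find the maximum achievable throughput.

46

Allowing fractional choices, the relaxed optimum would be about 49.3, but servers are indivisible.
node-D + node-A + node-B + node-G: power draw 7 + 5 + 9 + 7 = 28 ≤ 28, throughput 12 + 12 + 7 + 15 = 46.
node-A + node-G + node-E: power draw 5 + 7 + 14 = 26 ≤ 28, throughput 12 + 15 + 16 = 43.
node-D + node-G + node-E: power draw 7 + 7 + 14 = 28 ≤ 28, throughput 12 + 15 + 16 = 43.
Best is node-D, node-A, node-B, and node-G with total throughput 46.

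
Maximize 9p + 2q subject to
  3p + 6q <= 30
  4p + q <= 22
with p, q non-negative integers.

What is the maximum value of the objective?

(p,q)=(5,2): 3·5+6·2=27≤30, 4·5+1·2=22≤22, objective 49.
(p,q)=(5,1): 3·5+6·1=21≤30, 4·5+1·1=21≤22, objective 47.
No feasible integer point exceeds 49.

49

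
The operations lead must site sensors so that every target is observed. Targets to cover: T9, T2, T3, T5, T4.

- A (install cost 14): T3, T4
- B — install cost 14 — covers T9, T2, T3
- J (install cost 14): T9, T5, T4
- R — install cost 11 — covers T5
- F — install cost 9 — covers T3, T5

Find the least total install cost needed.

28

The greedy cost-per-new-target heuristic would pick F, B, and A for 37, but a cheaper cover exists.
Choose B and J: together they cover T9, T2, T3, T5, T4 — every target.
Total install cost: 14 + 14 = 28.
No cover costs less than 28.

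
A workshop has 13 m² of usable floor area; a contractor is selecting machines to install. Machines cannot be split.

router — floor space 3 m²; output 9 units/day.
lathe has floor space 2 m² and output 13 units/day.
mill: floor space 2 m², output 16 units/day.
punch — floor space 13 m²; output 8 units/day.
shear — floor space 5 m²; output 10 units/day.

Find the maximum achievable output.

Allowing fractional choices, the relaxed optimum would be about 48.6, but machines are indivisible.
router + lathe + mill: floor space 3 + 2 + 2 = 7 ≤ 13, output 9 + 13 + 16 = 38.
router + lathe + mill + shear: floor space 3 + 2 + 2 + 5 = 12 ≤ 13, output 9 + 13 + 16 + 10 = 48.
lathe + mill + shear: floor space 2 + 2 + 5 = 9 ≤ 13, output 13 + 16 + 10 = 39.
Best is router, lathe, mill, and shear with total output 48.

48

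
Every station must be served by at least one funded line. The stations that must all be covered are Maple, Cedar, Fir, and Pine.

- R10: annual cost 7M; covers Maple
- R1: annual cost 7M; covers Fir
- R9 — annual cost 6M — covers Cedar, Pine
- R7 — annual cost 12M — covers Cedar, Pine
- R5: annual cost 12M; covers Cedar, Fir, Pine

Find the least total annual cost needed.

19

Choose R10 and R5: together they cover Maple, Cedar, Fir, Pine — every station.
Total annual cost: 7 + 12 = 19.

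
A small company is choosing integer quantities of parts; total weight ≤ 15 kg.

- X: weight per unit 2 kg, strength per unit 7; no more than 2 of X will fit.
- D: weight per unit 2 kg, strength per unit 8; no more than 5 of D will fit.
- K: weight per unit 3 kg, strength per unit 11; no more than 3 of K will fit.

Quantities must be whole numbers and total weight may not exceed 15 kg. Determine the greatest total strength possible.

D has the best ratio (8/2); taking only D gives at most 5×8 = 40 (stopped by the supply cap of 5).
Mixing does better — 1×X, 5×D, and 1×K: weight 15 ≤ 15, strength 1·7 + 5·8 + 1·11 = 58.

58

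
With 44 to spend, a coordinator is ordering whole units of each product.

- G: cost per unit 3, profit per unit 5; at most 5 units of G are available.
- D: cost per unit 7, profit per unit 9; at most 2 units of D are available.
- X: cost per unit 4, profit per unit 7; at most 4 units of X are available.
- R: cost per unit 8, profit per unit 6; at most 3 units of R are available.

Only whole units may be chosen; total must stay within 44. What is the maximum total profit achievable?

X has the best ratio (7/4); taking only X gives at most 4×7 = 28 (stopped by the supply cap of 4).
Mixing does better — 4×G, 2×D, and 4×X: cost 42 ≤ 44, profit 4·5 + 2·9 + 4·7 = 66.

66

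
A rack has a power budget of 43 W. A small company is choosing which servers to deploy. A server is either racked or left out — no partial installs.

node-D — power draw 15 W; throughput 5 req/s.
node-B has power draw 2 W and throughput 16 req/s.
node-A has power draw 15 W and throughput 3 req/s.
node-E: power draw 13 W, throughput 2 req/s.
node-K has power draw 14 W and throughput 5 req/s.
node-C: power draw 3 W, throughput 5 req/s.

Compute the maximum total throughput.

Take node-D, node-B, node-K, and node-C: power draw 15 + 2 + 14 + 3 = 34 ≤ 43, throughput 5 + 16 + 5 + 5 = 31.
No other feasible combination does better.

31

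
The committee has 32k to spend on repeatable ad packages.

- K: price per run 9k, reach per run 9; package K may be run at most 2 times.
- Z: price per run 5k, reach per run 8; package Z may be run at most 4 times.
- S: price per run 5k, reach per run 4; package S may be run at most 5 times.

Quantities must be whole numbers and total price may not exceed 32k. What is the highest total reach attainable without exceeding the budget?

41

This is a bounded integer knapsack.
Z has the best ratio (8/5); taking only Z gives at most 4×8 = 32 (stopped by the supply cap of 4).
Mixing does better — 1×K and 4×Z: price 29 ≤ 32, reach 1·9 + 4·8 = 41.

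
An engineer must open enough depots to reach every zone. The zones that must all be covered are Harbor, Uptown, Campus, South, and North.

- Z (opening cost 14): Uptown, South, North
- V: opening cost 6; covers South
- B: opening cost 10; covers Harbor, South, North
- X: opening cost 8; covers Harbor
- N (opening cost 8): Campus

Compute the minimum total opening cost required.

This is a weighted set-cover instance.
The greedy cost-per-new-zone heuristic would pick B, N, and Z for 32, but a cheaper cover exists.
Choose Z, X, and N: together they cover Harbor, Uptown, Campus, South, North — every zone.
Total opening cost: 14 + 8 + 8 = 30.
No cover costs less than 30.

30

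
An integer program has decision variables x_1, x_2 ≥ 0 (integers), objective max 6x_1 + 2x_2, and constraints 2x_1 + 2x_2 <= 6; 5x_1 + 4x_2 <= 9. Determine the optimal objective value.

8

Relaxing integrality, the LP optimum is 10.80 at (x_1,x_2) = (1.8, 0), which is not an integer point.
(x_1,x_2)=(1,1): 2·1+2·1=4≤6, 5·1+4·1=9≤9, objective 8.
(x_1,x_2)=(1,0): 2·1+2·0=2≤6, 5·1+4·0=5≤9, objective 6.
(x_1,x_2)=(0,2): 2·0+2·2=4≤6, 5·0+4·2=8≤9, objective 4.
(x_1,x_2)=(0,1): 2·0+2·1=2≤6, 5·0+4·1=4≤9, objective 2.
The best lattice point is (1,1), giving 8.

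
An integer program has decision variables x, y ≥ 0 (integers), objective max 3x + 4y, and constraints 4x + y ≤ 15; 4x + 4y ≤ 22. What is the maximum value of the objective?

(x,y)=(0,5): 4·0+1·5=5≤15, 4·0+4·5=20≤22, objective 20.
(x,y)=(1,4): 4·1+1·4=8≤15, 4·1+4·4=20≤22, objective 19.
(x,y)=(0,4): 4·0+1·4=4≤15, 4·0+4·4=16≤22, objective 16.
No feasible integer point exceeds 20.

20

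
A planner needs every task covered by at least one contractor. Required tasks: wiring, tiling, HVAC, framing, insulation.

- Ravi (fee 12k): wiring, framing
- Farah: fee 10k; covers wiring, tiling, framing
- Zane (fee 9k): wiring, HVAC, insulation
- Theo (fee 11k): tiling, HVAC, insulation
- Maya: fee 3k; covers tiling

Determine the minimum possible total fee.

19

The greedy cost-per-new-task heuristic would pick Zane, Maya, and Farah for 22, but a cheaper cover exists.
Choose Farah and Zane: together they cover wiring, tiling, HVAC, framing, insulation — every task.
Total fee: 10 + 9 = 19.
No cover costs less than 19.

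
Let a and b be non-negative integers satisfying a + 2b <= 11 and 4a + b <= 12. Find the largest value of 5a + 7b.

40

(a,b)=(1,5) is feasible, giving 40.
(a,b)=(2,4) is feasible, giving 38.
(a,b)=(0,5) is feasible, giving 35.
No feasible integer point exceeds 40.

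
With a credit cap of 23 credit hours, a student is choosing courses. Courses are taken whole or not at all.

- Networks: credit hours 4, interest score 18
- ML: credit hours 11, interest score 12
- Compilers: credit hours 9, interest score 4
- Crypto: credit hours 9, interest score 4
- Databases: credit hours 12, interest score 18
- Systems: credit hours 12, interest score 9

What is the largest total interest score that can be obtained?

Allowing fractional choices, the relaxed optimum would be about 43.6, but courses are indivisible.
Networks + ML: credit hours 4 + 11 = 15 ≤ 23, interest score 18 + 12 = 30.
Networks + Databases: credit hours 4 + 12 = 16 ≤ 23, interest score 18 + 18 = 36.
Best is Networks and Databases with total interest score 36.

36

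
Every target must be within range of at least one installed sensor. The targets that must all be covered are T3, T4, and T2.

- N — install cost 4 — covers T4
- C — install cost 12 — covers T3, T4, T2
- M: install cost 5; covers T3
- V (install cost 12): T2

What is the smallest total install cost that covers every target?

12

The greedy cost-per-new-target heuristic would pick N, M, and C for 21, but a cheaper cover exists.
C alone covers T3, T4, T2 — every target.
Total install cost: 12.
No cover costs less than 12.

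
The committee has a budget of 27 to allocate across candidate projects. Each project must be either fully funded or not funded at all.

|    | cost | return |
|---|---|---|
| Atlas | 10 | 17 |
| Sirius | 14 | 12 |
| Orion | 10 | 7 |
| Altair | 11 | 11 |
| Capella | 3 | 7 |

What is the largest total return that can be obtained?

36

Atlas + Orion + Capella: cost 10 + 10 + 3 = 23 ≤ 27, return 17 + 7 + 7 = 31.
Atlas + Altair + Capella: cost 10 + 11 + 3 = 24 ≤ 27, return 17 + 11 + 7 = 35.
Atlas + Sirius + Capella: cost 10 + 14 + 3 = 27 ≤ 27, return 17 + 12 + 7 = 36.
Best is Atlas, Sirius, and Capella with total return 36.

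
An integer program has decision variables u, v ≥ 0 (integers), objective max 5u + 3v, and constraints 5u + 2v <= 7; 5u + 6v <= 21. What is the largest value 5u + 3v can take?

The continuous relaxation peaks at (0, 3.5) with value 10.50; rounding to a feasible lattice point costs some objective.
(u,v)=(0,3): 5·0+2·3=6≤7, 5·0+6·3=18≤21, objective 9.
(u,v)=(0,2): 5·0+2·2=4≤7, 5·0+6·2=12≤21, objective 6.
Maximum is 9 at (u,v)=(0,3).

9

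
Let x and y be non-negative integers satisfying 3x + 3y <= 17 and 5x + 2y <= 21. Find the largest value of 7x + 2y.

Relaxing integrality, the LP optimum is 29.40 at (x,y) = (4.2, 0), which is not an integer point.
(x,y)=(4,0): 3·4+3·0=12≤17, 5·4+2·0=20≤21, objective 28.
(x,y)=(3,1): 3·3+3·1=12≤17, 5·3+2·1=17≤21, objective 23.
(x,y)=(3,0): 3·3+3·0=9≤17, 5·3+2·0=15≤21, objective 21.
Maximum is 28 at (x,y)=(4,0).

28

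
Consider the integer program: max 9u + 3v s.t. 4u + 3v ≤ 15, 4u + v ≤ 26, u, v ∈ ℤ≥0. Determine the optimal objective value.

(u,v)=(3,1) is feasible, giving 30.
(u,v)=(3,0) is feasible, giving 27.
(u,v)=(2,2) is feasible, giving 24.
(u,v)=(2,1) is feasible, giving 21.
Maximum is 30 at (u,v)=(3,1).

30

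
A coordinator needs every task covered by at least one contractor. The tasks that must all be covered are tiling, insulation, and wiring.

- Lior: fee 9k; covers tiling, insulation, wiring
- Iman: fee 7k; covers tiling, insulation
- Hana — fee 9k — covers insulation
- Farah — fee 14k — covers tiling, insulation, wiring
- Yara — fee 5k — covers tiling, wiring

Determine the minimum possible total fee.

This is a weighted set-cover instance.
The greedy cost-per-new-task heuristic would pick Yara and Iman for 12, but a cheaper cover exists.
Lior alone covers tiling, insulation, wiring — every task.
Total fee: 9.
No cover costs less than 9.

9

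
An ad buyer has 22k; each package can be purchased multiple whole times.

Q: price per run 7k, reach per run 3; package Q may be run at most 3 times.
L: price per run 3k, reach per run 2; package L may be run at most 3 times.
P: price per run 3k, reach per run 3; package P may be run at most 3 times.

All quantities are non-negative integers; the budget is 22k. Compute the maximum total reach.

16

P has the best ratio (3/3); taking only P gives at most 3×3 = 9 (stopped by the supply cap of 3).
Mixing does better — 1×Q, 2×L, and 3×P: price 22 ≤ 22, reach 1·3 + 2·2 + 3·3 = 16.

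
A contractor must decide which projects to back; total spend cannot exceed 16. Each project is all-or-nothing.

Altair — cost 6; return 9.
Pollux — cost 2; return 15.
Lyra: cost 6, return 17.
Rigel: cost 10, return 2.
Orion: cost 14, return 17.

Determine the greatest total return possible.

41

This is a 0-1 knapsack instance.
Take Altair, Pollux, and Lyra: cost 6 + 2 + 6 = 14 ≤ 16, return 9 + 15 + 17 = 41.
No other feasible combination does better.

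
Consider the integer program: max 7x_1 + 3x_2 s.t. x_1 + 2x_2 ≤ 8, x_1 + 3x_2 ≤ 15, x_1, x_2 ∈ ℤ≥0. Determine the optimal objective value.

56

(x_1,x_2)=(8,0): 1·8+2·0=8≤8, 1·8+3·0=8≤15, objective 56.
(x_1,x_2)=(7,0): 1·7+2·0=7≤8, 1·7+3·0=7≤15, objective 49.
The best lattice point is (8,0), giving 56.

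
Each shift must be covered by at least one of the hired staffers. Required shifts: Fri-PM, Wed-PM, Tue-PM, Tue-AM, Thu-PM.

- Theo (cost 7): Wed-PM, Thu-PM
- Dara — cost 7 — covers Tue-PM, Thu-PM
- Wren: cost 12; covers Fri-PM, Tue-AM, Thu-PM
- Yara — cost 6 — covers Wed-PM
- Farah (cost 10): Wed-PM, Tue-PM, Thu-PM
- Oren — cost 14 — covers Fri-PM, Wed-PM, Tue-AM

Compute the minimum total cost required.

21

The greedy cost-per-new-shift heuristic would pick Farah and Wren for 22, but a cheaper cover exists.
Choose Dara and Oren: together they cover Fri-PM, Wed-PM, Tue-PM, Tue-AM, Thu-PM — every shift.
Total cost: 7 + 14 = 21.
No cover costs less than 21.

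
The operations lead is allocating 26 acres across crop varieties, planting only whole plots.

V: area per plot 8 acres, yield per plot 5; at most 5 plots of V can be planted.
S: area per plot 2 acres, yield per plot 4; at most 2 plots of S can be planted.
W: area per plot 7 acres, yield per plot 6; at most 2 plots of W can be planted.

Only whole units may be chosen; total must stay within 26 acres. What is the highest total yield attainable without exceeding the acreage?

25

S has the best ratio (4/2); taking only S gives at most 2×4 = 8 (stopped by the supply cap of 2).
Mixing does better — 1×V, 2×S, and 2×W: area 26 ≤ 26, yield 1·5 + 2·4 + 2·6 = 25.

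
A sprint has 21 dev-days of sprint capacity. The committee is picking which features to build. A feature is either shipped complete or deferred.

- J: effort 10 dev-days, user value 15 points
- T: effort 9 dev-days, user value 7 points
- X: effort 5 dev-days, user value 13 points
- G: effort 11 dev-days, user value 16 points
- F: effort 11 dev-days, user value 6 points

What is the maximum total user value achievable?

31

Take J and G: effort 10 + 11 = 21 ≤ 21, user value 15 + 16 = 31.
No other feasible combination does better.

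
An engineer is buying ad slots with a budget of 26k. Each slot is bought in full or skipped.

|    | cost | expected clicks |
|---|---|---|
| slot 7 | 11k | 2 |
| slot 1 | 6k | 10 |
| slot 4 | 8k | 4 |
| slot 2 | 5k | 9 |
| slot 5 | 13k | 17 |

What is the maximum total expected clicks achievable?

36

Allowing fractional choices, the relaxed optimum would be about 37.0, but ad slots are indivisible.
slot 1 + slot 2 + slot 5: cost 6 + 5 + 13 = 24 ≤ 26, expected clicks 10 + 9 + 17 = 36.
slot 4 + slot 2 + slot 5: cost 8 + 5 + 13 = 26 ≤ 26, expected clicks 4 + 9 + 17 = 30.
slot 1 + slot 5: cost 6 + 13 = 19 ≤ 26, expected clicks 10 + 17 = 27.
Best is slot 1, slot 2, and slot 5 with total expected clicks 36.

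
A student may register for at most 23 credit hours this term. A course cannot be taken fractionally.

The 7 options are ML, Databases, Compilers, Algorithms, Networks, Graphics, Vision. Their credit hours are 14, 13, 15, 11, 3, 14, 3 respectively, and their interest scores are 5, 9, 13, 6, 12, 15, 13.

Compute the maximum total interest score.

40

This is a 0-1 knapsack instance.
Allowing fractional choices, the relaxed optimum would be about 42.6, but courses are indivisible.
Databases + Networks + Vision: credit hours 13 + 3 + 3 = 19 ≤ 23, interest score 9 + 12 + 13 = 34.
Networks + Graphics + Vision: credit hours 3 + 14 + 3 = 20 ≤ 23, interest score 12 + 15 + 13 = 40.
Compilers + Networks + Vision: credit hours 15 + 3 + 3 = 21 ≤ 23, interest score 13 + 12 + 13 = 38.
Best is Networks, Graphics, and Vision with total interest score 40.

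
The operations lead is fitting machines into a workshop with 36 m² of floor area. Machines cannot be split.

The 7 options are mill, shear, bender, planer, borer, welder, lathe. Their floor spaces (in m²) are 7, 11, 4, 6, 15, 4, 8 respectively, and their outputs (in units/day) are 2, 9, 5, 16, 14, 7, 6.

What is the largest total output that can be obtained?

shear + bender + planer + borer: floor space 11 + 4 + 6 + 15 = 36 ≤ 36, output 9 + 5 + 16 + 14 = 44.
shear + planer + borer + welder: floor space 11 + 6 + 15 + 4 = 36 ≤ 36, output 9 + 16 + 14 + 7 = 46.
mill + bender + planer + borer + welder: floor space 7 + 4 + 6 + 15 + 4 = 36 ≤ 36, output 2 + 5 + 16 + 14 + 7 = 44.
Best is shear, planer, borer, and welder with total output 46.

46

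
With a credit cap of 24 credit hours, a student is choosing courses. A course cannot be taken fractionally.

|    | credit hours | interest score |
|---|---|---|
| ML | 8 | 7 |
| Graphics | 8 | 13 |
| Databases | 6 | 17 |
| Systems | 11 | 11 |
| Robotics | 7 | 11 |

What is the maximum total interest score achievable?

41

Allowing fractional choices, the relaxed optimum would be about 44.0, but courses are indivisible.
Databases + Systems + Robotics: credit hours 6 + 11 + 7 = 24 ≤ 24, interest score 17 + 11 + 11 = 39.
Graphics + Databases + Robotics: credit hours 8 + 6 + 7 = 21 ≤ 24, interest score 13 + 17 + 11 = 41.
ML + Graphics + Databases: credit hours 8 + 8 + 6 = 22 ≤ 24, interest score 7 + 13 + 17 = 37.
Best is Graphics, Databases, and Robotics with total interest score 41.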